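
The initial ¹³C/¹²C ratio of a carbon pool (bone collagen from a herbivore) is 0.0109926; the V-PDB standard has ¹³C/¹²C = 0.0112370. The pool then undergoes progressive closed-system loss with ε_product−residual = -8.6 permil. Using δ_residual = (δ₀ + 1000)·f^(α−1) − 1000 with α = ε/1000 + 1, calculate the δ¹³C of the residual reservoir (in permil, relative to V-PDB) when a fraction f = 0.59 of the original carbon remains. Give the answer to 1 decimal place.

δ₀ = (0.0109926/0.0112370 − 1)×1000 = (0.978250 − 1)×1000 = -21.750 permil
α − 1 = ε/1000 = -0.0086
f^(α−1) = 0.59^(-0.0086) = 1.004548
δ_res = (-21.750 + 1000) × 1.004548 − 1000 = 982.699 − 1000 = -17.30 permil

-17.3 permil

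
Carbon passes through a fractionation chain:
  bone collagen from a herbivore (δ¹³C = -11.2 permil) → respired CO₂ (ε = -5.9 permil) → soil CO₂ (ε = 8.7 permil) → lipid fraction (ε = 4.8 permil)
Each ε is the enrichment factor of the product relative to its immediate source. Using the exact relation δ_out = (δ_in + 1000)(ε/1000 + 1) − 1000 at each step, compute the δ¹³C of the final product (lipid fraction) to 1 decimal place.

-3.7 permil

step 1: δ = (-11.20 + 1000)·(-5.9/1000 + 1) − 1000 = -17.03 permil
step 2: δ = (-17.03 + 1000)·(8.7/1000 + 1) − 1000 = -8.48 permil
step 3: δ = (-8.48 + 1000)·(4.8/1000 + 1) − 1000 = -3.72 permil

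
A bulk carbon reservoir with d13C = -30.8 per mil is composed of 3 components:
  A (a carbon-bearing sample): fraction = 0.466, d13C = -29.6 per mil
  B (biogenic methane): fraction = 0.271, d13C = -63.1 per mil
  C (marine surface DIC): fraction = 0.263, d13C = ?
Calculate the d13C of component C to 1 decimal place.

0.4 per mil

Isotope mass balance: δ_bulk = Σ fᵢ·δᵢ.
-30.8 = 0.466×(-29.6) + 0.271×(-63.1) + 0.263×δ_C
0.263·δ_C = -30.8 − (-30.894) = 0.094
δ_C = 0.094 / 0.263 = 0.36 per mil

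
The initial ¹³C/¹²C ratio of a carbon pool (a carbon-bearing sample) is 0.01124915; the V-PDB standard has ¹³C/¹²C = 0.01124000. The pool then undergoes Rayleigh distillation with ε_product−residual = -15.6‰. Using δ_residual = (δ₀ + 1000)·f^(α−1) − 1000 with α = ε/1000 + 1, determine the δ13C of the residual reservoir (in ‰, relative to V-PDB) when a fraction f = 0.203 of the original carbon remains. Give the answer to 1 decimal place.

δ₀ = (0.01124915/0.01124000 − 1)×1000 = (1.000814 − 1)×1000 = 0.814‰
α − 1 = ε/1000 = -0.0156
f^(α−1) = 0.203^(-0.0156) = 1.025187
δ_res = (0.814 + 1000) × 1.025187 − 1000 = 1026.021 − 1000 = 26.02‰

26.0‰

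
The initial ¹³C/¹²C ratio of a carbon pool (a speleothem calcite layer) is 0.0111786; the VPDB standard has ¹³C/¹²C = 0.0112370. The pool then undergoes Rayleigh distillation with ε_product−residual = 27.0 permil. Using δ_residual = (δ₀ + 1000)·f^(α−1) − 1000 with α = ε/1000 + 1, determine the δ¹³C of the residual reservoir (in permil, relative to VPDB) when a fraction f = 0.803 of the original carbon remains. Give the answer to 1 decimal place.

δ₀ = (0.0111786/0.0112370 − 1)×1000 = (0.994803 − 1)×1000 = -5.197 permil
α − 1 = ε/1000 = 0.0270
f^(α−1) = 0.803^(0.0270) = 0.994094
δ_res = (-5.197 + 1000) × 0.994094 − 1000 = 988.927 − 1000 = -11.07 permil

-11.1 permil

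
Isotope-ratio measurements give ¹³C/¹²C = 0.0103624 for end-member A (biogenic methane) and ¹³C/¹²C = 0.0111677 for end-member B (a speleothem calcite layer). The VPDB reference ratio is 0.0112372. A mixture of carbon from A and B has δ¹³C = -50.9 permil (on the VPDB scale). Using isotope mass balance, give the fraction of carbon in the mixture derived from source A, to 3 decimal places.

0.624

δ_A = (0.0103624/0.0112372 − 1)×1000 = (0.922151 − 1)×1000 = -77.849 permil
δ_B = (0.0111677/0.0112372 − 1)×1000 = (0.993815 − 1)×1000 = -6.185 permil
f_A = (δ_mix − δ_B)/(δ_A − δ_B) = (-50.9 − (-6.185))/(-77.849 − (-6.185))
f_A = -44.715 / -71.664 = 0.6240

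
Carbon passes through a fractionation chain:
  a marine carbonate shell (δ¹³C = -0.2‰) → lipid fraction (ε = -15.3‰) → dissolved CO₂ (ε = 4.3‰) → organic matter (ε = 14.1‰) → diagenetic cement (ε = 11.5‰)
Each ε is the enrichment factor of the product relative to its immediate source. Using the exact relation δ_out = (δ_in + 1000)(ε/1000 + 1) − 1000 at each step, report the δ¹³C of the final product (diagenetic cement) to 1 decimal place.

14.2‰

step 1: δ = (-0.20 + 1000)·(-15.3/1000 + 1) − 1000 = -15.50‰
step 2: δ = (-15.50 + 1000)·(4.3/1000 + 1) − 1000 = -11.26‰
step 3: δ = (-11.26 + 1000)·(14.1/1000 + 1) − 1000 = 2.68‰
step 4: δ = (2.68 + 1000)·(11.5/1000 + 1) − 1000 = 14.21‰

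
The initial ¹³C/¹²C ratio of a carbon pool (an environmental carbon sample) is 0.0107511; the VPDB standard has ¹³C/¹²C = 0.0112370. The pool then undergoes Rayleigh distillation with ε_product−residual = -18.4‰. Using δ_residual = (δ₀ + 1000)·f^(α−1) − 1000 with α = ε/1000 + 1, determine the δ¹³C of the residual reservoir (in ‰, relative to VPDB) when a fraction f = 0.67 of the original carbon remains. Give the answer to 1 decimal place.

δ₀ = (0.0107511/0.0112370 − 1)×1000 = (0.956759 − 1)×1000 = -43.241‰
α − 1 = ε/1000 = -0.0184
f^(α−1) = 0.67^(-0.0184) = 1.007396
δ_res = (-43.241 + 1000) × 1.007396 − 1000 = 963.835 − 1000 = -36.16‰

-36.2‰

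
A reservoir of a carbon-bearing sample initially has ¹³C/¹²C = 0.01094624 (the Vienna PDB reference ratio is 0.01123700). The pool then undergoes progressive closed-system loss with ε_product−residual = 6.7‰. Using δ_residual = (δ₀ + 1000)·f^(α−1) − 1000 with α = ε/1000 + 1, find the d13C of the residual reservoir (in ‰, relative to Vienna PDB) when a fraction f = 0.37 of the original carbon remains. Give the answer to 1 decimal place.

-32.3‰

δ₀ = (0.01094624/0.01123700 − 1)×1000 = (0.974125 − 1)×1000 = -25.875‰
α − 1 = ε/1000 = 0.0067
f^(α−1) = 0.37^(0.0067) = 0.993361
δ_res = (-25.875 + 1000) × 0.993361 − 1000 = 967.657 − 1000 = -32.34‰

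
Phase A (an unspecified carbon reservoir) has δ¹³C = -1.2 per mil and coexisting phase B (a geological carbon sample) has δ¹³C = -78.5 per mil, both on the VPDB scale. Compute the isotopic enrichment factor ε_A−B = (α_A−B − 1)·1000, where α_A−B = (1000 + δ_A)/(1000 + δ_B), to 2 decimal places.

83.88 per mil

α_A−B = (1000 + -1.2) / (1000 + -78.5) = 998.8 / 921.5 = 1.083885
ε_A−B = (1.083885 − 1) × 1000 = 83.885 per mil
(The approximation ε ≈ δ_A − δ_B would give 77.3 per mil.)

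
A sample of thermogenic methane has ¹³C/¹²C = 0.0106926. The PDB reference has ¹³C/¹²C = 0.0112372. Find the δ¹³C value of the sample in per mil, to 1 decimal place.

δ¹³C = (R_sample / R_standard − 1) × 1000
R_sample / R_standard = 0.0106926 / 0.0112372 = 0.951536
δ¹³C = (0.951536 − 1) × 1000 = -48.46 per mil

-48.5 per mil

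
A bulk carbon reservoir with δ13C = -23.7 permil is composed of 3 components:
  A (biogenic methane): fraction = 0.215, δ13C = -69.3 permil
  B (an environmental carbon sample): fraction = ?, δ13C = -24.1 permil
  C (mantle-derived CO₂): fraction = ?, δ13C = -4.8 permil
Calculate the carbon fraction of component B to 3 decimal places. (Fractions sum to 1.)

0.261

Let f_B and f_C be the unknown fractions; fractions sum to 1 so f_B + f_C = 0.785.
Mass balance: Σ fᵢ·δᵢ = δ_bulk ⇒ f_B·(-24.1) + f_C·(-4.8) = -23.7 − (-14.899) = -8.800
Substitute f_C = 0.785 − f_B:
f_B·(-24.1 − -4.8) = -8.800 − 0.785×(-4.8) = -5.032
f_B = -5.032 / -19.3 = 0.2608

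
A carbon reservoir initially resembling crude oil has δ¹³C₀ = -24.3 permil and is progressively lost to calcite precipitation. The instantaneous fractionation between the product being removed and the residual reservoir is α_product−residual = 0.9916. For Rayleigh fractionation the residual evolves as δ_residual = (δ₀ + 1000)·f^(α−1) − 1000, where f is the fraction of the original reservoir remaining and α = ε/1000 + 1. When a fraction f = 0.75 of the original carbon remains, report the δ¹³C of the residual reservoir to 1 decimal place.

-21.9 permil

Rayleigh residual: δ_res = (δ₀ + 1000)·f^(α−1) − 1000
α − 1 = -0.00840
f^(α−1) = 0.75^(-0.00840) = 1.002419
δ_res = (-24.3 + 1000) × 1.002419 − 1000 = 978.061 − 1000 = -21.94 permil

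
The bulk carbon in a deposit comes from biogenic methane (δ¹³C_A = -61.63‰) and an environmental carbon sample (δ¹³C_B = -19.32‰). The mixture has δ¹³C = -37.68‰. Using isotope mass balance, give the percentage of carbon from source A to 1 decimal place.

43.4%

δ_mix = f_A·δ_A + (1 − f_A)·δ_B  ⇒  f_A = (δ_mix − δ_B)/(δ_A − δ_B)
f_A = (-37.68 − (-19.32)) / (-61.63 − (-19.32))
f_A = -18.36 / -42.31 = 0.4339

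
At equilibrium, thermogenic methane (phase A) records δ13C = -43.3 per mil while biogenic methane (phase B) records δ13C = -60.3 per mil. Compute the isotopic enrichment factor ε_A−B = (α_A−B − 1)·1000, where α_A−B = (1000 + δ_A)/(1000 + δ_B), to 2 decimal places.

α_A−B = (1000 + -43.3) / (1000 + -60.3) = 956.7 / 939.7 = 1.018091
ε_A−B = (1.018091 − 1) × 1000 = 18.091 per mil
(The approximation ε ≈ δ_A − δ_B would give 17.0 per mil.)

18.09 per mil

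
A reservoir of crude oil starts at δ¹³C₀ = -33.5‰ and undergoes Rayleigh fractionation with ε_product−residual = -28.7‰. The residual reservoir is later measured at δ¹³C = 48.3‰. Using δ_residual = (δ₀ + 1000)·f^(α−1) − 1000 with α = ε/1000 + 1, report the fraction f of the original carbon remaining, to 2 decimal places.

0.06

α − 1 = ε/1000 = -0.0287
(δ_res + 1000)/(δ₀ + 1000) = (48.3 + 1000)/(-33.5 + 1000) = 1048.3/966.5 = 1.084635
f = 1.084635^(1/-0.0287) = exp(ln(1.084635)/-0.0287) = exp(0.08124/-0.0287)
f = exp(-2.8308) = 0.0590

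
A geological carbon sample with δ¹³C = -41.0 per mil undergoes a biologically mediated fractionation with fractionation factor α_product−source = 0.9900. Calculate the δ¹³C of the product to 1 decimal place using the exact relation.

-50.6 per mil

δ_product = (δ_source + 1000)·α − 1000
δ_product = (-41.0 + 1000) × 0.9900 − 1000
δ_product = 949.410 − 1000 = -50.59 per mil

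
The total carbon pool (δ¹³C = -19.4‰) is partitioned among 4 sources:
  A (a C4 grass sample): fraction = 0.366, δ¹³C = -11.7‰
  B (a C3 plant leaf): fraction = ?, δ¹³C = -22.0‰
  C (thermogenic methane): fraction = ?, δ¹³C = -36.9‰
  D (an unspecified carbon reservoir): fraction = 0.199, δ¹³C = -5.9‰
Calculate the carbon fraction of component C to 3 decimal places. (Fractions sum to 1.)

0.294

Let f_C and f_B be the unknown fractions; fractions sum to 1 so f_C + f_B = 0.435.
Mass balance: Σ fᵢ·δᵢ = δ_bulk ⇒ f_C·(-36.9) + f_B·(-22.0) = -19.4 − (-5.456) = -13.944
Substitute f_B = 0.435 − f_C:
f_C·(-36.9 − -22.0) = -13.944 − 0.435×(-22.0) = -4.374
f_C = -4.374 / -14.9 = 0.2935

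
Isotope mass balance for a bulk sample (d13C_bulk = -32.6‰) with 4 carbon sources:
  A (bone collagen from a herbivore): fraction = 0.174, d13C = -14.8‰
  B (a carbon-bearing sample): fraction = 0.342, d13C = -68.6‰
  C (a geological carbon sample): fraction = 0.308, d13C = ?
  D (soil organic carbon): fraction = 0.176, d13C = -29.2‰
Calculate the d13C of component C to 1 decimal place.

-4.6‰

Isotope mass balance: δ_bulk = Σ fᵢ·δᵢ.
-32.6 = 0.174×(-14.8) + 0.342×(-68.6) + 0.308×δ_C + 0.176×(-29.2)
0.308·δ_C = -32.6 − (-31.176) = -1.424
δ_C = -1.424 / 0.308 = -4.62‰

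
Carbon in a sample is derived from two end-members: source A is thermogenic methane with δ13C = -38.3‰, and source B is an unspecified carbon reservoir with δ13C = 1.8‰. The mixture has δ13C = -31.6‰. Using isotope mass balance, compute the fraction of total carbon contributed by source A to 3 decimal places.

0.833

δ_mix = f_A·δ_A + (1 − f_A)·δ_B  ⇒  f_A = (δ_mix − δ_B)/(δ_A − δ_B)
f_A = (-31.6 − (1.8)) / (-38.3 − (1.8))
f_A = -33.4 / -40.1 = 0.8329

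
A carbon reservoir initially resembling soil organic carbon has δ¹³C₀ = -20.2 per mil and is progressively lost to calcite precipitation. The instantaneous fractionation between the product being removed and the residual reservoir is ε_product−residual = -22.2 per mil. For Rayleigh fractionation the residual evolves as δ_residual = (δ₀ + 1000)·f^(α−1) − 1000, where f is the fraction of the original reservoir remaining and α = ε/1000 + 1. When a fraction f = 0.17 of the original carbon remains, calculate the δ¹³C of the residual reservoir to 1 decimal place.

19.1 per mil

Rayleigh residual: δ_res = (δ₀ + 1000)·f^(α−1) − 1000
α = ε/1000 + 1 = 0.97780, so α − 1 = -0.02220
f^(α−1) = 0.17^(-0.02220) = 1.040121
δ_res = (-20.2 + 1000) × 1.040121 − 1000 = 1019.111 − 1000 = 19.11 per mil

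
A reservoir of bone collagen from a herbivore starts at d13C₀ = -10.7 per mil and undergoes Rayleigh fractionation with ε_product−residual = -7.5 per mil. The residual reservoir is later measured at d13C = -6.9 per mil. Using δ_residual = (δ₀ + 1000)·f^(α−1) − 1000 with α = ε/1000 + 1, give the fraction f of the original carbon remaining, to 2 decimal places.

α − 1 = ε/1000 = -0.0075
(δ_res + 1000)/(δ₀ + 1000) = (-6.9 + 1000)/(-10.7 + 1000) = 993.1/989.3 = 1.003841
f = 1.003841^(1/-0.0075) = exp(ln(1.003841)/-0.0075) = exp(0.00383/-0.0075)
f = exp(-0.5112) = 0.5998

0.60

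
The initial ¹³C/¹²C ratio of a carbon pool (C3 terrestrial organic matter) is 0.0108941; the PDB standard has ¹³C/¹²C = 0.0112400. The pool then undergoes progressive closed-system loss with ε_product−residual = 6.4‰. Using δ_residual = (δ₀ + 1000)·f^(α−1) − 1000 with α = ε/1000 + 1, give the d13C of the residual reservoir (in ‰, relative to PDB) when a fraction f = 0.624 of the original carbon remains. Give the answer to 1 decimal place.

-33.7‰

δ₀ = (0.0108941/0.0112400 − 1)×1000 = (0.969226 − 1)×1000 = -30.774‰
α − 1 = ε/1000 = 0.0064
f^(α−1) = 0.624^(0.0064) = 0.996986
δ_res = (-30.774 + 1000) × 0.996986 − 1000 = 966.305 − 1000 = -33.69‰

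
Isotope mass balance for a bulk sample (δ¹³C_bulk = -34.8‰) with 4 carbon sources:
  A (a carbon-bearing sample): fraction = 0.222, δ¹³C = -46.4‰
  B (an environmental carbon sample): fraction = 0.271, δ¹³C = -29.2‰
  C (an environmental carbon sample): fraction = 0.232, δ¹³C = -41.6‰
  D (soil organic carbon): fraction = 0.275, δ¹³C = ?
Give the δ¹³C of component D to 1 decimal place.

-25.2‰

Isotope mass balance: δ_bulk = Σ fᵢ·δᵢ.
-34.8 = 0.222×(-46.4) + 0.271×(-29.2) + 0.232×(-41.6) + 0.275×δ_D
0.275·δ_D = -34.8 − (-27.865) = -6.935
δ_D = -6.935 / 0.275 = -25.22‰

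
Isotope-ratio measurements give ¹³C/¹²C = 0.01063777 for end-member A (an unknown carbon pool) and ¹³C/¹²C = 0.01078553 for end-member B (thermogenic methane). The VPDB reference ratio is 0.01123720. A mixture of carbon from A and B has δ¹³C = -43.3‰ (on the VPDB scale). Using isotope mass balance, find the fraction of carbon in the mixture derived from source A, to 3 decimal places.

δ_A = (0.01063777/0.01123720 − 1)×1000 = (0.946657 − 1)×1000 = -53.343‰
δ_B = (0.01078553/0.01123720 − 1)×1000 = (0.959806 − 1)×1000 = -40.194‰
f_A = (δ_mix − δ_B)/(δ_A − δ_B) = (-43.3 − (-40.194))/(-53.343 − (-40.194))
f_A = -3.106 / -13.149 = 0.2362

0.236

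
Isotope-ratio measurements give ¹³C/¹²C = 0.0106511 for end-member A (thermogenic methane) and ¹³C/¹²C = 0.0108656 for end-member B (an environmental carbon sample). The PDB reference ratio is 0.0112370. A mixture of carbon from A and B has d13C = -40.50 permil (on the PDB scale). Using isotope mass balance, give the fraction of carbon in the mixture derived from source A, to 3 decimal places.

0.390

δ_A = (0.0106511/0.0112370 − 1)×1000 = (0.947860 − 1)×1000 = -52.140 permil
δ_B = (0.0108656/0.0112370 − 1)×1000 = (0.966948 − 1)×1000 = -33.052 permil
f_A = (δ_mix − δ_B)/(δ_A − δ_B) = (-40.50 − (-33.052))/(-52.140 − (-33.052))
f_A = -7.448 / -19.089 = 0.3902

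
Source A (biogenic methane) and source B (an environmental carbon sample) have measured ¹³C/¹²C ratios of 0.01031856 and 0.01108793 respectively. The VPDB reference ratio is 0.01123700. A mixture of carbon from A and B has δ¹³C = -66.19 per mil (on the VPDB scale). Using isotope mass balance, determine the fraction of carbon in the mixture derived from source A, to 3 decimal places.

0.773

δ_A = (0.01031856/0.01123700 − 1)×1000 = (0.918266 − 1)×1000 = -81.734 per mil
δ_B = (0.01108793/0.01123700 − 1)×1000 = (0.986734 − 1)×1000 = -13.266 per mil
f_A = (δ_mix − δ_B)/(δ_A − δ_B) = (-66.19 − (-13.266))/(-81.734 − (-13.266))
f_A = -52.924 / -68.468 = 0.7730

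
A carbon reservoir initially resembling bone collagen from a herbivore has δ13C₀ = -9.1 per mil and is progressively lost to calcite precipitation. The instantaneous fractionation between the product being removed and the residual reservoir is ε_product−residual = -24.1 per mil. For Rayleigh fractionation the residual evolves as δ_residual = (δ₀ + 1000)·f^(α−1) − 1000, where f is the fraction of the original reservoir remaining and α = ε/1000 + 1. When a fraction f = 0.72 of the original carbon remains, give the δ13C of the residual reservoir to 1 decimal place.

-1.2 per mil

Rayleigh residual: δ_res = (δ₀ + 1000)·f^(α−1) − 1000
α = ε/1000 + 1 = 0.97590, so α − 1 = -0.02410
f^(α−1) = 0.72^(-0.02410) = 1.007948
δ_res = (-9.1 + 1000) × 1.007948 − 1000 = 998.776 − 1000 = -1.22 per mil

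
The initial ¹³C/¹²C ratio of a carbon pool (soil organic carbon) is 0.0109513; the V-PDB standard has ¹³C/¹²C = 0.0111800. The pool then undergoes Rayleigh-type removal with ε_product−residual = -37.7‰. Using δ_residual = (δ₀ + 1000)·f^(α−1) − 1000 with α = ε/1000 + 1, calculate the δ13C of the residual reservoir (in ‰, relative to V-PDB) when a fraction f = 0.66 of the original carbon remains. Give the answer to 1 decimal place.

-5.0‰

δ₀ = (0.0109513/0.0111800 − 1)×1000 = (0.979544 − 1)×1000 = -20.456‰
α − 1 = ε/1000 = -0.0377
f^(α−1) = 0.66^(-0.0377) = 1.015788
δ_res = (-20.456 + 1000) × 1.015788 − 1000 = 995.009 − 1000 = -4.99‰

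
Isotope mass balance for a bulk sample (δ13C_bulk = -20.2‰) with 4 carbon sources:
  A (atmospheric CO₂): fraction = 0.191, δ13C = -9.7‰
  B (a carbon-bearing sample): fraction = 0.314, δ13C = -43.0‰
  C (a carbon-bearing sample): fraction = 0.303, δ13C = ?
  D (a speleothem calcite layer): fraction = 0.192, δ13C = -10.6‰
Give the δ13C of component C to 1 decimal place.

-9.3‰

Isotope mass balance: δ_bulk = Σ fᵢ·δᵢ.
-20.2 = 0.191×(-9.7) + 0.314×(-43.0) + 0.303×δ_C + 0.192×(-10.6)
0.303·δ_C = -20.2 − (-17.390) = -2.810
δ_C = -2.810 / 0.303 = -9.27‰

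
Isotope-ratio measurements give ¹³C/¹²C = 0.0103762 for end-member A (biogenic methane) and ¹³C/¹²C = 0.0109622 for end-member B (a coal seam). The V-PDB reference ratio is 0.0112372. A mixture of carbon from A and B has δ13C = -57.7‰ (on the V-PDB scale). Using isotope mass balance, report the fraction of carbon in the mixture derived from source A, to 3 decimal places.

δ_A = (0.0103762/0.0112372 − 1)×1000 = (0.923379 − 1)×1000 = -76.621‰
δ_B = (0.0109622/0.0112372 − 1)×1000 = (0.975528 − 1)×1000 = -24.472‰
f_A = (δ_mix − δ_B)/(δ_A − δ_B) = (-57.7 − (-24.472))/(-76.621 − (-24.472))
f_A = -33.228 / -52.148 = 0.6372

0.637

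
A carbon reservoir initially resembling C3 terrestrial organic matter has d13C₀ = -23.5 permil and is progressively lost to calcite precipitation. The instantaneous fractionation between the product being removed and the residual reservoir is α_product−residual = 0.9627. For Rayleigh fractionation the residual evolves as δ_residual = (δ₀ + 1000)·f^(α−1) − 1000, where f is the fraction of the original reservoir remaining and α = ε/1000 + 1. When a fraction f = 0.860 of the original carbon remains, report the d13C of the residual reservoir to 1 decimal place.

Rayleigh residual: δ_res = (δ₀ + 1000)·f^(α−1) − 1000
α − 1 = -0.03730
f^(α−1) = 0.860^(-0.03730) = 1.005642
δ_res = (-23.5 + 1000) × 1.005642 − 1000 = 982.009 − 1000 = -17.99 permil

-18.0 permil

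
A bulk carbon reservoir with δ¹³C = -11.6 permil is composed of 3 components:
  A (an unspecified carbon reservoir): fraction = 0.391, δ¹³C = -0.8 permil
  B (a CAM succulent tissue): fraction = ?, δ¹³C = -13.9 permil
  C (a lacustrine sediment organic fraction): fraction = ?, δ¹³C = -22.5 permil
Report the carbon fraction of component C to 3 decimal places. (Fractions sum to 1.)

Let f_C and f_B be the unknown fractions; fractions sum to 1 so f_C + f_B = 0.609.
Mass balance: Σ fᵢ·δᵢ = δ_bulk ⇒ f_C·(-22.5) + f_B·(-13.9) = -11.6 − (-0.313) = -11.287
Substitute f_B = 0.609 − f_C:
f_C·(-22.5 − -13.9) = -11.287 − 0.609×(-13.9) = -2.822
f_C = -2.822 / -8.6 = 0.3282

0.328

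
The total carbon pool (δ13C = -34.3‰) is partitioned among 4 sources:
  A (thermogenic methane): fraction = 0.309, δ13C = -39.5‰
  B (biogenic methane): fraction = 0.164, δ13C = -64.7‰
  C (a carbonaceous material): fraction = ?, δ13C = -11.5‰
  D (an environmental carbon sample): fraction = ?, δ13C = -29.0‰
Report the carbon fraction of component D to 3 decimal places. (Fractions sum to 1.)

0.310

Let f_D and f_C be the unknown fractions; fractions sum to 1 so f_D + f_C = 0.527.
Mass balance: Σ fᵢ·δᵢ = δ_bulk ⇒ f_D·(-29.0) + f_C·(-11.5) = -34.3 − (-22.816) = -11.484
Substitute f_C = 0.527 − f_D:
f_D·(-29.0 − -11.5) = -11.484 − 0.527×(-11.5) = -5.423
f_D = -5.423 / -17.5 = 0.3099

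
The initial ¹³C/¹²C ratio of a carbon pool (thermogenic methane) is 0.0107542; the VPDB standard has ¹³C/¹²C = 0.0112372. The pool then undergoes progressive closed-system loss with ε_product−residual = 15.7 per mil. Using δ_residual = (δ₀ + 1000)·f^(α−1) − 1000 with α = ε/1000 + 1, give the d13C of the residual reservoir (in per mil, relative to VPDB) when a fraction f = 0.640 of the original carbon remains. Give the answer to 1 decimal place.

-49.7 per mil

δ₀ = (0.0107542/0.0112372 − 1)×1000 = (0.957018 − 1)×1000 = -42.982 per mil
α − 1 = ε/1000 = 0.0157
f^(α−1) = 0.640^(0.0157) = 0.993018
δ_res = (-42.982 + 1000) × 0.993018 − 1000 = 950.336 − 1000 = -49.66 per mil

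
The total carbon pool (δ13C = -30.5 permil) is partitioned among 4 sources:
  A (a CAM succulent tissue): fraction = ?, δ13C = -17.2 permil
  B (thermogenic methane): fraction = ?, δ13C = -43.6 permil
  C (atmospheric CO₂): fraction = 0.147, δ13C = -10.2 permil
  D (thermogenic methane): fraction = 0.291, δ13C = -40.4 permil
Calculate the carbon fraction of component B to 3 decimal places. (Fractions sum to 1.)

Let f_B and f_A be the unknown fractions; fractions sum to 1 so f_B + f_A = 0.562.
Mass balance: Σ fᵢ·δᵢ = δ_bulk ⇒ f_B·(-43.6) + f_A·(-17.2) = -30.5 − (-13.256) = -17.244
Substitute f_A = 0.562 − f_B:
f_B·(-43.6 − -17.2) = -17.244 − 0.562×(-17.2) = -7.578
f_B = -7.578 / -26.4 = 0.2870

0.287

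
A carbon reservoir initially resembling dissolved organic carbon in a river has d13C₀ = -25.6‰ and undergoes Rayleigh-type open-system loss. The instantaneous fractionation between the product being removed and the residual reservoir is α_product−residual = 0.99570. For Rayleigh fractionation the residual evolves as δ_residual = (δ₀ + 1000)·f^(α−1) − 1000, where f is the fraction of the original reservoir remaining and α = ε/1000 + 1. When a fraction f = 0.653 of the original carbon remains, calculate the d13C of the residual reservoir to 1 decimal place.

Rayleigh residual: δ_res = (δ₀ + 1000)·f^(α−1) − 1000
α − 1 = -0.00430
f^(α−1) = 0.653^(-0.00430) = 1.001834
δ_res = (-25.6 + 1000) × 1.001834 − 1000 = 976.187 − 1000 = -23.81‰

-23.8‰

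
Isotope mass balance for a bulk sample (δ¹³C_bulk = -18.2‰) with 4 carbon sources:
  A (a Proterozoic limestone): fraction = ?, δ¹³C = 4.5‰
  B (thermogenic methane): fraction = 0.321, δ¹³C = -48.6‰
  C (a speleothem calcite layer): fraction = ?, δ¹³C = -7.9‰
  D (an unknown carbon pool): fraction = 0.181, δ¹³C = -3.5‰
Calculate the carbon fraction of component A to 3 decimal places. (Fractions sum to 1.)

0.159

Let f_A and f_C be the unknown fractions; fractions sum to 1 so f_A + f_C = 0.498.
Mass balance: Σ fᵢ·δᵢ = δ_bulk ⇒ f_A·(4.5) + f_C·(-7.9) = -18.2 − (-16.234) = -1.966
Substitute f_C = 0.498 − f_A:
f_A·(4.5 − -7.9) = -1.966 − 0.498×(-7.9) = 1.968
f_A = 1.968 / 12.4 = 0.1587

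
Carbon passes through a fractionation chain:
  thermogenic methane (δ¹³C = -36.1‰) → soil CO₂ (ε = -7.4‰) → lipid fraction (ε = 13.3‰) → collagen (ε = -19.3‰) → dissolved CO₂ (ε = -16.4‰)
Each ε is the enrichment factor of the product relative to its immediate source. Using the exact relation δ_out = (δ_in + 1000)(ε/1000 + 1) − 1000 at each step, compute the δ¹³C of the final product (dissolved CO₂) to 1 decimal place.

step 1: δ = (-36.10 + 1000)·(-7.4/1000 + 1) − 1000 = -43.23‰
step 2: δ = (-43.23 + 1000)·(13.3/1000 + 1) − 1000 = -30.51‰
step 3: δ = (-30.51 + 1000)·(-19.3/1000 + 1) − 1000 = -49.22‰
step 4: δ = (-49.22 + 1000)·(-16.4/1000 + 1) − 1000 = -64.81‰

-64.8‰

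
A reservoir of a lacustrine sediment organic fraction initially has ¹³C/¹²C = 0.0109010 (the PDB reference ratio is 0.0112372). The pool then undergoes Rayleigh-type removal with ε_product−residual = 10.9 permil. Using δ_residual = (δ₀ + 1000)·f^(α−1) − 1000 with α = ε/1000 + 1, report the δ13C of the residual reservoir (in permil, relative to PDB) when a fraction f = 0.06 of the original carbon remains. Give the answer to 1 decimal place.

-59.2 permil

δ₀ = (0.0109010/0.0112372 − 1)×1000 = (0.970082 − 1)×1000 = -29.918 permil
α − 1 = ε/1000 = 0.0109
f^(α−1) = 0.06^(0.0109) = 0.969799
δ_res = (-29.918 + 1000) × 0.969799 − 1000 = 940.784 − 1000 = -59.22 permil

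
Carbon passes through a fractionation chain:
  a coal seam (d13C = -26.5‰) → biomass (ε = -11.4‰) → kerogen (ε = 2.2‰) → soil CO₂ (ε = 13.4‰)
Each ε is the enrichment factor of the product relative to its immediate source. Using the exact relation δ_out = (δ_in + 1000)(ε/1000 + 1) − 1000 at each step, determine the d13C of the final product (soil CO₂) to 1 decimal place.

-22.6‰

step 1: δ = (-26.50 + 1000)·(-11.4/1000 + 1) − 1000 = -37.60‰
step 2: δ = (-37.60 + 1000)·(2.2/1000 + 1) − 1000 = -35.48‰
step 3: δ = (-35.48 + 1000)·(13.4/1000 + 1) − 1000 = -22.56‰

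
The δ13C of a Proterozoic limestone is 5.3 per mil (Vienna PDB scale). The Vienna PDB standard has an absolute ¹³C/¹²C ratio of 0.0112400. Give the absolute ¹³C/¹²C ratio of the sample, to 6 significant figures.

0.0112996

R_sample = R_standard × (δ13C/1000 + 1)
R_sample = 0.0112400 × (5.3/1000 + 1) = 0.0112400 × 1.005300
R_sample = 0.0112996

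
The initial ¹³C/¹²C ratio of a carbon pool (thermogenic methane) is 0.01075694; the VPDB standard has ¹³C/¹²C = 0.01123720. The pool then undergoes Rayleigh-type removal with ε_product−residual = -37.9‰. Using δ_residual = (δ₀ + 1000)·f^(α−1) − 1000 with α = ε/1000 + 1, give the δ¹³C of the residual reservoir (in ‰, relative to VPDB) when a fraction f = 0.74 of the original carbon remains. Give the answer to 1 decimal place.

δ₀ = (0.01075694/0.01123720 − 1)×1000 = (0.957262 − 1)×1000 = -42.738‰
α − 1 = ε/1000 = -0.0379
f^(α−1) = 0.74^(-0.0379) = 1.011477
δ_res = (-42.738 + 1000) × 1.011477 − 1000 = 968.248 − 1000 = -31.75‰

-31.8‰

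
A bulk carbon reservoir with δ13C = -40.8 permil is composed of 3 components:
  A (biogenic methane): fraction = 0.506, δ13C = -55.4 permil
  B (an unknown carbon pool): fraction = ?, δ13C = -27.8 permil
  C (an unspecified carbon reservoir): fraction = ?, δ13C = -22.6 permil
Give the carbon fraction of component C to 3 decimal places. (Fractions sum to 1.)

Let f_C and f_B be the unknown fractions; fractions sum to 1 so f_C + f_B = 0.494.
Mass balance: Σ fᵢ·δᵢ = δ_bulk ⇒ f_C·(-22.6) + f_B·(-27.8) = -40.8 − (-28.032) = -12.768
Substitute f_B = 0.494 − f_C:
f_C·(-22.6 − -27.8) = -12.768 − 0.494×(-27.8) = 0.966
f_C = 0.966 / 5.2 = 0.1857

0.186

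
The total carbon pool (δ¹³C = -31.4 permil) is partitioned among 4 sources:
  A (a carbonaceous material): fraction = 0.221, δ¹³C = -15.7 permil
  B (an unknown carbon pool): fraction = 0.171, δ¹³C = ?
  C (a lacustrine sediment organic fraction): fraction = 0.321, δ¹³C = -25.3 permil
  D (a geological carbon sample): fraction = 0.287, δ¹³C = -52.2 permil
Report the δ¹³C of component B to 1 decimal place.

-28.2 permil

Isotope mass balance: δ_bulk = Σ fᵢ·δᵢ.
-31.4 = 0.221×(-15.7) + 0.171×δ_B + 0.321×(-25.3) + 0.287×(-52.2)
0.171·δ_B = -31.4 − (-26.572) = -4.828
δ_B = -4.828 / 0.171 = -28.23 permil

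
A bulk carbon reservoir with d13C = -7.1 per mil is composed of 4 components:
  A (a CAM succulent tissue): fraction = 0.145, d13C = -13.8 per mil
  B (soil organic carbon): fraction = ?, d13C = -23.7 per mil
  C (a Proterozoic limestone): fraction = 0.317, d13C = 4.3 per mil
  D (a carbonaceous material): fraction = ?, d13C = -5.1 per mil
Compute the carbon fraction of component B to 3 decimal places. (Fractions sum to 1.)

0.200

Let f_B and f_D be the unknown fractions; fractions sum to 1 so f_B + f_D = 0.538.
Mass balance: Σ fᵢ·δᵢ = δ_bulk ⇒ f_B·(-23.7) + f_D·(-5.1) = -7.1 − (-0.638) = -6.462
Substitute f_D = 0.538 − f_B:
f_B·(-23.7 − -5.1) = -6.462 − 0.538×(-5.1) = -3.718
f_B = -3.718 / -18.6 = 0.1999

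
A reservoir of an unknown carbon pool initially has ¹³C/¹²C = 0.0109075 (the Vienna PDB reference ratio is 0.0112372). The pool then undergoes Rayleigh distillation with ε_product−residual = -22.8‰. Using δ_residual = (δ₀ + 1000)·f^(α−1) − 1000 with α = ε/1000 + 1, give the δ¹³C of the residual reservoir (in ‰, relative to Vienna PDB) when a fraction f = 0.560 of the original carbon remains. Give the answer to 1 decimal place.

-16.4‰

δ₀ = (0.0109075/0.0112372 − 1)×1000 = (0.970660 − 1)×1000 = -29.340‰
α − 1 = ε/1000 = -0.0228
f^(α−1) = 0.560^(-0.0228) = 1.013308
δ_res = (-29.340 + 1000) × 1.013308 − 1000 = 983.577 − 1000 = -16.42‰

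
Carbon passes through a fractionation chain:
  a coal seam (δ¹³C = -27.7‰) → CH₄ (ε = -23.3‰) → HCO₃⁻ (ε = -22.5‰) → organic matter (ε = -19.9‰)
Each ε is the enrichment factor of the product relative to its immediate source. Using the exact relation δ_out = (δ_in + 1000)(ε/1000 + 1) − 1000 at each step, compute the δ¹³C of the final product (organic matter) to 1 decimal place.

-90.2‰

step 1: δ = (-27.70 + 1000)·(-23.3/1000 + 1) − 1000 = -50.35‰
step 2: δ = (-50.35 + 1000)·(-22.5/1000 + 1) − 1000 = -71.72‰
step 3: δ = (-71.72 + 1000)·(-19.9/1000 + 1) − 1000 = -90.19‰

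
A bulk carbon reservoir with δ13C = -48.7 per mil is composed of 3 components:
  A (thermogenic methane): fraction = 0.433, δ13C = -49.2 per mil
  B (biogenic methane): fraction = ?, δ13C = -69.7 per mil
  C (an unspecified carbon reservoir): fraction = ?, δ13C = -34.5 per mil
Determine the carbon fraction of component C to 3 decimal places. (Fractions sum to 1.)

Let f_C and f_B be the unknown fractions; fractions sum to 1 so f_C + f_B = 0.567.
Mass balance: Σ fᵢ·δᵢ = δ_bulk ⇒ f_C·(-34.5) + f_B·(-69.7) = -48.7 − (-21.304) = -27.396
Substitute f_B = 0.567 − f_C:
f_C·(-34.5 − -69.7) = -27.396 − 0.567×(-69.7) = 12.123
f_C = 12.123 / 35.2 = 0.3444

0.344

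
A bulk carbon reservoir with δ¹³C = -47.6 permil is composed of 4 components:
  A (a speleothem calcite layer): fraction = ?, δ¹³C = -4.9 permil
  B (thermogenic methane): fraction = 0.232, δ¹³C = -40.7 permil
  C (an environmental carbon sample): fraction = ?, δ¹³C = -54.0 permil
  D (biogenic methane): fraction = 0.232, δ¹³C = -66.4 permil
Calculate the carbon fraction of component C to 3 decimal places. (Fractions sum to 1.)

Let f_C and f_A be the unknown fractions; fractions sum to 1 so f_C + f_A = 0.536.
Mass balance: Σ fᵢ·δᵢ = δ_bulk ⇒ f_C·(-54.0) + f_A·(-4.9) = -47.6 − (-24.847) = -22.753
Substitute f_A = 0.536 − f_C:
f_C·(-54.0 − -4.9) = -22.753 − 0.536×(-4.9) = -20.126
f_C = -20.126 / -49.1 = 0.4099

0.410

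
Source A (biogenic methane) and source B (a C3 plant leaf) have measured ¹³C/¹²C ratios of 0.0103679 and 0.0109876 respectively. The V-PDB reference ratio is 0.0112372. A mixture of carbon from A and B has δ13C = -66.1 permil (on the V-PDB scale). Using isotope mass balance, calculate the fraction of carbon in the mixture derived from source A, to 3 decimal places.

δ_A = (0.0103679/0.0112372 − 1)×1000 = (0.922641 − 1)×1000 = -77.359 permil
δ_B = (0.0109876/0.0112372 − 1)×1000 = (0.977788 − 1)×1000 = -22.212 permil
f_A = (δ_mix − δ_B)/(δ_A − δ_B) = (-66.1 − (-22.212))/(-77.359 − (-22.212))
f_A = -43.888 / -55.147 = 0.7958

0.796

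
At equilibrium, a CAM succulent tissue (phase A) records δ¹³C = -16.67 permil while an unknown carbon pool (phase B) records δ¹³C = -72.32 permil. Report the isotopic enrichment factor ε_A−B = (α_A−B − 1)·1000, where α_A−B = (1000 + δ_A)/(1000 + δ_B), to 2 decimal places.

59.99 permil

α_A−B = (1000 + -16.67) / (1000 + -72.32) = 983.33 / 927.68 = 1.059988
ε_A−B = (1.059988 − 1) × 1000 = 59.988 permil
(The approximation ε ≈ δ_A − δ_B would give 55.65 permil.)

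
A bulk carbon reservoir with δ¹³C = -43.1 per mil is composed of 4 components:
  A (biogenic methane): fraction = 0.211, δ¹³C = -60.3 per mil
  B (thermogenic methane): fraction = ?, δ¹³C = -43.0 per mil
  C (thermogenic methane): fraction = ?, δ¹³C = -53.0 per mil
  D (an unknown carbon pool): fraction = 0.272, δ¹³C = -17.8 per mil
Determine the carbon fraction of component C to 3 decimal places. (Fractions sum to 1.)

0.330

Let f_C and f_B be the unknown fractions; fractions sum to 1 so f_C + f_B = 0.517.
Mass balance: Σ fᵢ·δᵢ = δ_bulk ⇒ f_C·(-53.0) + f_B·(-43.0) = -43.1 − (-17.565) = -25.535
Substitute f_B = 0.517 − f_C:
f_C·(-53.0 − -43.0) = -25.535 − 0.517×(-43.0) = -3.304
f_C = -3.304 / -10.0 = 0.3304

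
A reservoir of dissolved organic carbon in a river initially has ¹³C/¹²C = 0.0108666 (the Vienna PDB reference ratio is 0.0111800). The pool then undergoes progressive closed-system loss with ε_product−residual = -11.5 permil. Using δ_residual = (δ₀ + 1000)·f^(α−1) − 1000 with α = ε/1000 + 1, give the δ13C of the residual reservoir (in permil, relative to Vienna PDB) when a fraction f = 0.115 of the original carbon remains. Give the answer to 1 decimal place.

δ₀ = (0.0108666/0.0111800 − 1)×1000 = (0.971968 − 1)×1000 = -28.032 permil
α − 1 = ε/1000 = -0.0115
f^(α−1) = 0.115^(-0.0115) = 1.025184
δ_res = (-28.032 + 1000) × 1.025184 − 1000 = 996.446 − 1000 = -3.55 permil

-3.6 permil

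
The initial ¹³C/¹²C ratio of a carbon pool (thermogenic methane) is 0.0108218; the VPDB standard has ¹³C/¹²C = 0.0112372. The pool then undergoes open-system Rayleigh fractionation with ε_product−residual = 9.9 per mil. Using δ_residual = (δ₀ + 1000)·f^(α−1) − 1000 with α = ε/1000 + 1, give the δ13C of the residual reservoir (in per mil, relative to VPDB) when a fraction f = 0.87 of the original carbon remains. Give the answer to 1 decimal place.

-38.3 per mil

δ₀ = (0.0108218/0.0112372 − 1)×1000 = (0.963033 − 1)×1000 = -36.967 per mil
α − 1 = ε/1000 = 0.0099
f^(α−1) = 0.87^(0.0099) = 0.998622
δ_res = (-36.967 + 1000) × 0.998622 − 1000 = 961.707 − 1000 = -38.29 per mil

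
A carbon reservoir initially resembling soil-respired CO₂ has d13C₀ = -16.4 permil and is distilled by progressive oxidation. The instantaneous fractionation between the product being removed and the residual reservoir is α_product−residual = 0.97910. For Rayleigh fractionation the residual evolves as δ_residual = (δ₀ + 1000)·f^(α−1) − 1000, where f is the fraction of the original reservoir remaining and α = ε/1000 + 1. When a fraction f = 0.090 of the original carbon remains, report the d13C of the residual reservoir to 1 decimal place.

34.4 permil

Rayleigh residual: δ_res = (δ₀ + 1000)·f^(α−1) − 1000
α − 1 = -0.02090
f^(α−1) = 0.090^(-0.02090) = 1.051614
δ_res = (-16.4 + 1000) × 1.051614 − 1000 = 1034.367 − 1000 = 34.37 permil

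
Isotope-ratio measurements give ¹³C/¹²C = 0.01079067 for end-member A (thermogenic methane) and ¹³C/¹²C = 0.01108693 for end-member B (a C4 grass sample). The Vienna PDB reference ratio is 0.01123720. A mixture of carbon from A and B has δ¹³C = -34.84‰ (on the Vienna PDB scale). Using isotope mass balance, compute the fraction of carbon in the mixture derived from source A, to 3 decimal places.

δ_A = (0.01079067/0.01123720 − 1)×1000 = (0.960263 − 1)×1000 = -39.737‰
δ_B = (0.01108693/0.01123720 − 1)×1000 = (0.986627 − 1)×1000 = -13.373‰
f_A = (δ_mix − δ_B)/(δ_A − δ_B) = (-34.84 − (-13.373))/(-39.737 − (-13.373))
f_A = -21.467 / -26.364 = 0.8143

0.814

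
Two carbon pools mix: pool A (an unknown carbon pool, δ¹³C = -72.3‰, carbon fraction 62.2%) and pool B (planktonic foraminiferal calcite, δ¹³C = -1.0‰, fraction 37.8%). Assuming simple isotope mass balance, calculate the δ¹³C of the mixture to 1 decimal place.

δ_mix = f_A·δ_A + f_B·δ_B
δ_mix = 0.622 × (-72.3) + 0.378 × (-1.0)
δ_mix = -44.97 + -0.38 = -45.35‰

-45.3‰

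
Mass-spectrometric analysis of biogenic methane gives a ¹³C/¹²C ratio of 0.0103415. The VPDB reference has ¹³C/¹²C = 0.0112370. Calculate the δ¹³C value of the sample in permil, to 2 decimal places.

-79.69 permil

δ¹³C = (R_sample / R_standard − 1) × 1000
R_sample / R_standard = 0.0103415 / 0.0112370 = 0.920308
δ¹³C = (0.920308 − 1) × 1000 = -79.692 permil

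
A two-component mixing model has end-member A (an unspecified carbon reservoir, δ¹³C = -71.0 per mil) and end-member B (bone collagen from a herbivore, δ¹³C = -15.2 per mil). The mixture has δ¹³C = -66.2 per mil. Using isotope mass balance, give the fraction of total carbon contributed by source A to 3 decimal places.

δ_mix = f_A·δ_A + (1 − f_A)·δ_B  ⇒  f_A = (δ_mix − δ_B)/(δ_A − δ_B)
f_A = (-66.2 − (-15.2)) / (-71.0 − (-15.2))
f_A = -51.0 / -55.8 = 0.9140

0.914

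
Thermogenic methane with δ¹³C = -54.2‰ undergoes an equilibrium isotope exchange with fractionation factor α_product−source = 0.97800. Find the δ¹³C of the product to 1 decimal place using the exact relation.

-75.0‰

δ_product = (δ_source + 1000)·α − 1000
δ_product = (-54.2 + 1000) × 0.97800 − 1000
δ_product = 924.992 − 1000 = -75.01‰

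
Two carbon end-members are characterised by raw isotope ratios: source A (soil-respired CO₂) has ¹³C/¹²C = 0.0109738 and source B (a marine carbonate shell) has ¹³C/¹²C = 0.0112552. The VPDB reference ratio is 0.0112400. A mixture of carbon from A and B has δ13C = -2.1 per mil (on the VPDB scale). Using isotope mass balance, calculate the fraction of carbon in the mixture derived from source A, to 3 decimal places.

δ_A = (0.0109738/0.0112400 − 1)×1000 = (0.976317 − 1)×1000 = -23.683 per mil
δ_B = (0.0112552/0.0112400 − 1)×1000 = (1.001352 − 1)×1000 = 1.352 per mil
f_A = (δ_mix − δ_B)/(δ_A − δ_B) = (-2.1 − (1.352))/(-23.683 − (1.352))
f_A = -3.452 / -25.036 = 0.1379

0.138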